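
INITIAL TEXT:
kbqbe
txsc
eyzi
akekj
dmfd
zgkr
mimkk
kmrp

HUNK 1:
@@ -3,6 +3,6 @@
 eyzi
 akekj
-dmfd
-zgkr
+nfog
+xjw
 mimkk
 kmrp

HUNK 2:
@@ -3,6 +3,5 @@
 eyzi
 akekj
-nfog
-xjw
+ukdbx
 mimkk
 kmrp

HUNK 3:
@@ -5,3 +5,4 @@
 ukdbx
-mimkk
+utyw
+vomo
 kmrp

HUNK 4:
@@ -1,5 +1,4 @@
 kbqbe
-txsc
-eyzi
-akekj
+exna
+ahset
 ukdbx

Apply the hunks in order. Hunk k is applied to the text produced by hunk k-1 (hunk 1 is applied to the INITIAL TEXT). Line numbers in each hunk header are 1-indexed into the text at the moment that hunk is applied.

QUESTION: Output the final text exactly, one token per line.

Answer: kbqbe
exna
ahset
ukdbx
utyw
vomo
kmrp

Derivation:
Hunk 1: at line 3 remove [dmfd,zgkr] add [nfog,xjw] -> 8 lines: kbqbe txsc eyzi akekj nfog xjw mimkk kmrp
Hunk 2: at line 3 remove [nfog,xjw] add [ukdbx] -> 7 lines: kbqbe txsc eyzi akekj ukdbx mimkk kmrp
Hunk 3: at line 5 remove [mimkk] add [utyw,vomo] -> 8 lines: kbqbe txsc eyzi akekj ukdbx utyw vomo kmrp
Hunk 4: at line 1 remove [txsc,eyzi,akekj] add [exna,ahset] -> 7 lines: kbqbe exna ahset ukdbx utyw vomo kmrp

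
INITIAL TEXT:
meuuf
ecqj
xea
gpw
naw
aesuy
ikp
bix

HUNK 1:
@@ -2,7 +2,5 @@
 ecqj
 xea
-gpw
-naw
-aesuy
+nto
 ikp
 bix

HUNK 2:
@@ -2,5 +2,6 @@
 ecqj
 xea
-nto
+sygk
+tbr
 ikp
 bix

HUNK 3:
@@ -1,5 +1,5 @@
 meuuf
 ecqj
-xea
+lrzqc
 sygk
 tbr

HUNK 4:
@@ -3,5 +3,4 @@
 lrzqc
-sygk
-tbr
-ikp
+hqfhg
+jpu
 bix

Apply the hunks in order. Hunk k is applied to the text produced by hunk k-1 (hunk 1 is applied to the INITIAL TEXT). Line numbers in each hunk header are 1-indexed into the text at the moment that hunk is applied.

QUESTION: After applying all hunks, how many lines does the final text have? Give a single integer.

Answer: 6

Derivation:
Hunk 1: at line 2 remove [gpw,naw,aesuy] add [nto] -> 6 lines: meuuf ecqj xea nto ikp bix
Hunk 2: at line 2 remove [nto] add [sygk,tbr] -> 7 lines: meuuf ecqj xea sygk tbr ikp bix
Hunk 3: at line 1 remove [xea] add [lrzqc] -> 7 lines: meuuf ecqj lrzqc sygk tbr ikp bix
Hunk 4: at line 3 remove [sygk,tbr,ikp] add [hqfhg,jpu] -> 6 lines: meuuf ecqj lrzqc hqfhg jpu bix
Final line count: 6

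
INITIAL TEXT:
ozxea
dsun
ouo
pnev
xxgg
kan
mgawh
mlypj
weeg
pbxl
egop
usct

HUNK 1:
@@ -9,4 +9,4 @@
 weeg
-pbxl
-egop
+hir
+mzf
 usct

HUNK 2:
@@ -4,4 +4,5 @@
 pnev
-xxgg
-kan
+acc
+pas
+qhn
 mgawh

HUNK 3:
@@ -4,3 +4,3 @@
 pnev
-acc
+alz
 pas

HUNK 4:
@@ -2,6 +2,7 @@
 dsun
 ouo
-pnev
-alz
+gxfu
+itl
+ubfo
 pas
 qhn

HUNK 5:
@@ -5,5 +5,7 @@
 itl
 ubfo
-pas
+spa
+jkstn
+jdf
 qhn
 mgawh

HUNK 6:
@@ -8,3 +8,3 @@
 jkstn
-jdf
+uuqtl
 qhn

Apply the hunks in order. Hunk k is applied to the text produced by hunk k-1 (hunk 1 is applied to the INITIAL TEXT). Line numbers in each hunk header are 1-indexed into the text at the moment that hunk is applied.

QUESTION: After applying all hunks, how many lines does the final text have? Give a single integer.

Hunk 1: at line 9 remove [pbxl,egop] add [hir,mzf] -> 12 lines: ozxea dsun ouo pnev xxgg kan mgawh mlypj weeg hir mzf usct
Hunk 2: at line 4 remove [xxgg,kan] add [acc,pas,qhn] -> 13 lines: ozxea dsun ouo pnev acc pas qhn mgawh mlypj weeg hir mzf usct
Hunk 3: at line 4 remove [acc] add [alz] -> 13 lines: ozxea dsun ouo pnev alz pas qhn mgawh mlypj weeg hir mzf usct
Hunk 4: at line 2 remove [pnev,alz] add [gxfu,itl,ubfo] -> 14 lines: ozxea dsun ouo gxfu itl ubfo pas qhn mgawh mlypj weeg hir mzf usct
Hunk 5: at line 5 remove [pas] add [spa,jkstn,jdf] -> 16 lines: ozxea dsun ouo gxfu itl ubfo spa jkstn jdf qhn mgawh mlypj weeg hir mzf usct
Hunk 6: at line 8 remove [jdf] add [uuqtl] -> 16 lines: ozxea dsun ouo gxfu itl ubfo spa jkstn uuqtl qhn mgawh mlypj weeg hir mzf usct
Final line count: 16

Answer: 16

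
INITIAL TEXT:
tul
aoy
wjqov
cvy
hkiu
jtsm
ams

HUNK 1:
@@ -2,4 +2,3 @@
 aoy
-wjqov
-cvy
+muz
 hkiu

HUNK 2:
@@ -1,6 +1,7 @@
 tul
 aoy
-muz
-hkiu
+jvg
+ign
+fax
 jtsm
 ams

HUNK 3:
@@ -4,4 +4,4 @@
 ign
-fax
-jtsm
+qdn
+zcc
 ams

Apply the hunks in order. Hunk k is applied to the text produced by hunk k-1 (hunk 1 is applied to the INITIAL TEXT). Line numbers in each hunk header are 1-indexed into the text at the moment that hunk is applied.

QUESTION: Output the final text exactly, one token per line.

Answer: tul
aoy
jvg
ign
qdn
zcc
ams

Derivation:
Hunk 1: at line 2 remove [wjqov,cvy] add [muz] -> 6 lines: tul aoy muz hkiu jtsm ams
Hunk 2: at line 1 remove [muz,hkiu] add [jvg,ign,fax] -> 7 lines: tul aoy jvg ign fax jtsm ams
Hunk 3: at line 4 remove [fax,jtsm] add [qdn,zcc] -> 7 lines: tul aoy jvg ign qdn zcc ams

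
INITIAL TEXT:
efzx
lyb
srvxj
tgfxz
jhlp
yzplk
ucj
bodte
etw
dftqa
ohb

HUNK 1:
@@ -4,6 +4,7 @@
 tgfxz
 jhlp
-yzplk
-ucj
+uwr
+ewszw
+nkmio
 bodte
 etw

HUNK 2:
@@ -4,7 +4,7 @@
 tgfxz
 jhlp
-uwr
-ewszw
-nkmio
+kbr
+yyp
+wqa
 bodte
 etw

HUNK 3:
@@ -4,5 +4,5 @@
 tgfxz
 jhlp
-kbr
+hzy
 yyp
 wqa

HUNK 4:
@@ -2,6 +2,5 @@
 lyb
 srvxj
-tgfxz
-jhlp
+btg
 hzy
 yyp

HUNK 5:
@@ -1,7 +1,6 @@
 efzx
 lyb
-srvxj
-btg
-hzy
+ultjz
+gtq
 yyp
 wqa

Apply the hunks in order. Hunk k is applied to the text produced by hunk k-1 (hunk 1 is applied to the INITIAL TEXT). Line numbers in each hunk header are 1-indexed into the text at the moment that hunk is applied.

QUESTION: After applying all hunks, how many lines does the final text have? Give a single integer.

Hunk 1: at line 4 remove [yzplk,ucj] add [uwr,ewszw,nkmio] -> 12 lines: efzx lyb srvxj tgfxz jhlp uwr ewszw nkmio bodte etw dftqa ohb
Hunk 2: at line 4 remove [uwr,ewszw,nkmio] add [kbr,yyp,wqa] -> 12 lines: efzx lyb srvxj tgfxz jhlp kbr yyp wqa bodte etw dftqa ohb
Hunk 3: at line 4 remove [kbr] add [hzy] -> 12 lines: efzx lyb srvxj tgfxz jhlp hzy yyp wqa bodte etw dftqa ohb
Hunk 4: at line 2 remove [tgfxz,jhlp] add [btg] -> 11 lines: efzx lyb srvxj btg hzy yyp wqa bodte etw dftqa ohb
Hunk 5: at line 1 remove [srvxj,btg,hzy] add [ultjz,gtq] -> 10 lines: efzx lyb ultjz gtq yyp wqa bodte etw dftqa ohb
Final line count: 10

Answer: 10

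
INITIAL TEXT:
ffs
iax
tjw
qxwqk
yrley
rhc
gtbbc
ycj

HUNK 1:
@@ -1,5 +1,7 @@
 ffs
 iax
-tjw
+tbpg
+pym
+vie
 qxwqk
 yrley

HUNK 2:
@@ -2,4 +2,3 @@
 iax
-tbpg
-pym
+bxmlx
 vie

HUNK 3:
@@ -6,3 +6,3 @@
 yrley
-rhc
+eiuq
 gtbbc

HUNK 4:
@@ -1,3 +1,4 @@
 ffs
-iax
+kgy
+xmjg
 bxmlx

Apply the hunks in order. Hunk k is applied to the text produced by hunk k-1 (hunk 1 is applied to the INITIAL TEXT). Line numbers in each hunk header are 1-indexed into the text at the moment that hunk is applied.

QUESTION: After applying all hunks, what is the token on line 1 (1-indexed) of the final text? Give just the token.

Answer: ffs

Derivation:
Hunk 1: at line 1 remove [tjw] add [tbpg,pym,vie] -> 10 lines: ffs iax tbpg pym vie qxwqk yrley rhc gtbbc ycj
Hunk 2: at line 2 remove [tbpg,pym] add [bxmlx] -> 9 lines: ffs iax bxmlx vie qxwqk yrley rhc gtbbc ycj
Hunk 3: at line 6 remove [rhc] add [eiuq] -> 9 lines: ffs iax bxmlx vie qxwqk yrley eiuq gtbbc ycj
Hunk 4: at line 1 remove [iax] add [kgy,xmjg] -> 10 lines: ffs kgy xmjg bxmlx vie qxwqk yrley eiuq gtbbc ycj
Final line 1: ffs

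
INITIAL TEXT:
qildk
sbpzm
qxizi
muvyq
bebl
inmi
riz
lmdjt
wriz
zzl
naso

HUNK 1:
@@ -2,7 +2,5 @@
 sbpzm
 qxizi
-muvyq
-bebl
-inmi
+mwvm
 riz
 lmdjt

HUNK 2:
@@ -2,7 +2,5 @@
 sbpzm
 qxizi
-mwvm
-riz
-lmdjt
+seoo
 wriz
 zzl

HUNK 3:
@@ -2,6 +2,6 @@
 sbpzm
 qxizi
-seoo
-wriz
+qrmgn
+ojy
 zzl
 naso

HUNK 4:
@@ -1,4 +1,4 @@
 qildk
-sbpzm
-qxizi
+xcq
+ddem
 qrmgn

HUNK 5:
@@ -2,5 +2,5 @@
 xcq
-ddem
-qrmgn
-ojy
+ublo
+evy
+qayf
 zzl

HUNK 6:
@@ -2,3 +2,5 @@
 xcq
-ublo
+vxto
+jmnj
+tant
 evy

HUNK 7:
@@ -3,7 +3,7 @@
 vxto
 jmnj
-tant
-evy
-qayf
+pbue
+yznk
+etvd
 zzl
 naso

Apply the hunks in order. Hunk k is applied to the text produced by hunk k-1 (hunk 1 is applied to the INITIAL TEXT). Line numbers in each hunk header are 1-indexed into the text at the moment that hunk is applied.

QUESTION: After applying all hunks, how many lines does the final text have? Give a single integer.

Answer: 9

Derivation:
Hunk 1: at line 2 remove [muvyq,bebl,inmi] add [mwvm] -> 9 lines: qildk sbpzm qxizi mwvm riz lmdjt wriz zzl naso
Hunk 2: at line 2 remove [mwvm,riz,lmdjt] add [seoo] -> 7 lines: qildk sbpzm qxizi seoo wriz zzl naso
Hunk 3: at line 2 remove [seoo,wriz] add [qrmgn,ojy] -> 7 lines: qildk sbpzm qxizi qrmgn ojy zzl naso
Hunk 4: at line 1 remove [sbpzm,qxizi] add [xcq,ddem] -> 7 lines: qildk xcq ddem qrmgn ojy zzl naso
Hunk 5: at line 2 remove [ddem,qrmgn,ojy] add [ublo,evy,qayf] -> 7 lines: qildk xcq ublo evy qayf zzl naso
Hunk 6: at line 2 remove [ublo] add [vxto,jmnj,tant] -> 9 lines: qildk xcq vxto jmnj tant evy qayf zzl naso
Hunk 7: at line 3 remove [tant,evy,qayf] add [pbue,yznk,etvd] -> 9 lines: qildk xcq vxto jmnj pbue yznk etvd zzl naso
Final line count: 9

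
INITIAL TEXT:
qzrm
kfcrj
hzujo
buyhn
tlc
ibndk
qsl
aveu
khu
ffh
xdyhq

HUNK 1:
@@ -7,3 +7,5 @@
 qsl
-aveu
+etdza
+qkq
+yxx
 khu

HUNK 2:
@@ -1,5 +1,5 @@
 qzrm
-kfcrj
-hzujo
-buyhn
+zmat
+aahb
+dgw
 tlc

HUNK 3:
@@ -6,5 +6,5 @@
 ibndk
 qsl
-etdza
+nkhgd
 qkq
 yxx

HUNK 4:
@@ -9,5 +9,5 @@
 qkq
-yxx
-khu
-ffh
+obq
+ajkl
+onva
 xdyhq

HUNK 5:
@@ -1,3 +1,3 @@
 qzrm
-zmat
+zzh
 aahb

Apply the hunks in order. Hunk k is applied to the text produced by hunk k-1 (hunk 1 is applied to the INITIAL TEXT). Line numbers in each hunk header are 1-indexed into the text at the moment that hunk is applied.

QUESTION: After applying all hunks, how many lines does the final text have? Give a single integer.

Answer: 13

Derivation:
Hunk 1: at line 7 remove [aveu] add [etdza,qkq,yxx] -> 13 lines: qzrm kfcrj hzujo buyhn tlc ibndk qsl etdza qkq yxx khu ffh xdyhq
Hunk 2: at line 1 remove [kfcrj,hzujo,buyhn] add [zmat,aahb,dgw] -> 13 lines: qzrm zmat aahb dgw tlc ibndk qsl etdza qkq yxx khu ffh xdyhq
Hunk 3: at line 6 remove [etdza] add [nkhgd] -> 13 lines: qzrm zmat aahb dgw tlc ibndk qsl nkhgd qkq yxx khu ffh xdyhq
Hunk 4: at line 9 remove [yxx,khu,ffh] add [obq,ajkl,onva] -> 13 lines: qzrm zmat aahb dgw tlc ibndk qsl nkhgd qkq obq ajkl onva xdyhq
Hunk 5: at line 1 remove [zmat] add [zzh] -> 13 lines: qzrm zzh aahb dgw tlc ibndk qsl nkhgd qkq obq ajkl onva xdyhq
Final line count: 13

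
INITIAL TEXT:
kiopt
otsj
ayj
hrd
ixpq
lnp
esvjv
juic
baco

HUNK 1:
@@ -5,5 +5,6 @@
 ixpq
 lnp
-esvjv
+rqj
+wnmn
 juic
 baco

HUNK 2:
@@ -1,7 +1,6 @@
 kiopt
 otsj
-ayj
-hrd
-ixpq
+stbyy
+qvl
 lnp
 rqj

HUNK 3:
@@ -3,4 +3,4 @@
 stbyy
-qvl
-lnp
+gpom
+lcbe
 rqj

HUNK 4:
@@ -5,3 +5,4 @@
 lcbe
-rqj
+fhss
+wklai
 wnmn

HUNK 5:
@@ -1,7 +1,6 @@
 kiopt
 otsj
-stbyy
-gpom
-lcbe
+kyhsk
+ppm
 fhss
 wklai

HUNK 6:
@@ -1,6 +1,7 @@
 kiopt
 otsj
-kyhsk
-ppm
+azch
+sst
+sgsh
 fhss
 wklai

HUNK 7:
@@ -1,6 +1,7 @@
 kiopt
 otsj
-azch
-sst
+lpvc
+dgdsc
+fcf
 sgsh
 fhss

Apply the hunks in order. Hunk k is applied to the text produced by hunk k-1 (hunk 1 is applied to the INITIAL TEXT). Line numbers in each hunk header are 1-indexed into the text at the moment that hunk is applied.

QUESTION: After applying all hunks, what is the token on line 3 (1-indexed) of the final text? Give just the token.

Answer: lpvc

Derivation:
Hunk 1: at line 5 remove [esvjv] add [rqj,wnmn] -> 10 lines: kiopt otsj ayj hrd ixpq lnp rqj wnmn juic baco
Hunk 2: at line 1 remove [ayj,hrd,ixpq] add [stbyy,qvl] -> 9 lines: kiopt otsj stbyy qvl lnp rqj wnmn juic baco
Hunk 3: at line 3 remove [qvl,lnp] add [gpom,lcbe] -> 9 lines: kiopt otsj stbyy gpom lcbe rqj wnmn juic baco
Hunk 4: at line 5 remove [rqj] add [fhss,wklai] -> 10 lines: kiopt otsj stbyy gpom lcbe fhss wklai wnmn juic baco
Hunk 5: at line 1 remove [stbyy,gpom,lcbe] add [kyhsk,ppm] -> 9 lines: kiopt otsj kyhsk ppm fhss wklai wnmn juic baco
Hunk 6: at line 1 remove [kyhsk,ppm] add [azch,sst,sgsh] -> 10 lines: kiopt otsj azch sst sgsh fhss wklai wnmn juic baco
Hunk 7: at line 1 remove [azch,sst] add [lpvc,dgdsc,fcf] -> 11 lines: kiopt otsj lpvc dgdsc fcf sgsh fhss wklai wnmn juic baco
Final line 3: lpvc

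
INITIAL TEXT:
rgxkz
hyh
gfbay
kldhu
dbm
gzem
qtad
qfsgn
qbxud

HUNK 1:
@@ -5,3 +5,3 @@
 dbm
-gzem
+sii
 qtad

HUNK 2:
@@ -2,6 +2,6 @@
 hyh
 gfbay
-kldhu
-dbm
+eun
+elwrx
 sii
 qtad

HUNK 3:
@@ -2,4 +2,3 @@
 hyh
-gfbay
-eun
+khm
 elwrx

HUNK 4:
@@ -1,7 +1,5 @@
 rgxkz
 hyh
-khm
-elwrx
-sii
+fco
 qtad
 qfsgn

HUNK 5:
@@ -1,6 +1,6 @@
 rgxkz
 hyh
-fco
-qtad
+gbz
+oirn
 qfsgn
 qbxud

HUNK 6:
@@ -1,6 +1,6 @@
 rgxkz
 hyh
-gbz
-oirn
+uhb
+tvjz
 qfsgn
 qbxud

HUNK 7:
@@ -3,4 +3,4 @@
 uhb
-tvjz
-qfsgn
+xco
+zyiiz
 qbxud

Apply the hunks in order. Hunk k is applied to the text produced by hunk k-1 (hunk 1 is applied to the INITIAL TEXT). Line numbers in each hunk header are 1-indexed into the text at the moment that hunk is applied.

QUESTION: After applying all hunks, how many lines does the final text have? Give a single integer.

Hunk 1: at line 5 remove [gzem] add [sii] -> 9 lines: rgxkz hyh gfbay kldhu dbm sii qtad qfsgn qbxud
Hunk 2: at line 2 remove [kldhu,dbm] add [eun,elwrx] -> 9 lines: rgxkz hyh gfbay eun elwrx sii qtad qfsgn qbxud
Hunk 3: at line 2 remove [gfbay,eun] add [khm] -> 8 lines: rgxkz hyh khm elwrx sii qtad qfsgn qbxud
Hunk 4: at line 1 remove [khm,elwrx,sii] add [fco] -> 6 lines: rgxkz hyh fco qtad qfsgn qbxud
Hunk 5: at line 1 remove [fco,qtad] add [gbz,oirn] -> 6 lines: rgxkz hyh gbz oirn qfsgn qbxud
Hunk 6: at line 1 remove [gbz,oirn] add [uhb,tvjz] -> 6 lines: rgxkz hyh uhb tvjz qfsgn qbxud
Hunk 7: at line 3 remove [tvjz,qfsgn] add [xco,zyiiz] -> 6 lines: rgxkz hyh uhb xco zyiiz qbxud
Final line count: 6

Answer: 6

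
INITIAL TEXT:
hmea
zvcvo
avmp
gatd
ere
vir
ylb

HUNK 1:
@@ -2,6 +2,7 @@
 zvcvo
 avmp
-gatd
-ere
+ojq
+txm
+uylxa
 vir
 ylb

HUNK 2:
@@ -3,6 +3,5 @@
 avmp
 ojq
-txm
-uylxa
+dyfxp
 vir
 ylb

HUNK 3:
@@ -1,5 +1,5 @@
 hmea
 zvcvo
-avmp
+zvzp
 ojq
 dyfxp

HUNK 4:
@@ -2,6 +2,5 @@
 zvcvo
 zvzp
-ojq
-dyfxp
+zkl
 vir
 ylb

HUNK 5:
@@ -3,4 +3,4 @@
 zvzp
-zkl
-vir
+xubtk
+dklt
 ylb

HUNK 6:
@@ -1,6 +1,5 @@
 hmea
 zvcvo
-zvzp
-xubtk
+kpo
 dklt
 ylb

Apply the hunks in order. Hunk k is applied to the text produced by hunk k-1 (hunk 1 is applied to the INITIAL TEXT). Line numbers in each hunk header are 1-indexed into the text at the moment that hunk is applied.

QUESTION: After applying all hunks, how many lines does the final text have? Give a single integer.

Answer: 5

Derivation:
Hunk 1: at line 2 remove [gatd,ere] add [ojq,txm,uylxa] -> 8 lines: hmea zvcvo avmp ojq txm uylxa vir ylb
Hunk 2: at line 3 remove [txm,uylxa] add [dyfxp] -> 7 lines: hmea zvcvo avmp ojq dyfxp vir ylb
Hunk 3: at line 1 remove [avmp] add [zvzp] -> 7 lines: hmea zvcvo zvzp ojq dyfxp vir ylb
Hunk 4: at line 2 remove [ojq,dyfxp] add [zkl] -> 6 lines: hmea zvcvo zvzp zkl vir ylb
Hunk 5: at line 3 remove [zkl,vir] add [xubtk,dklt] -> 6 lines: hmea zvcvo zvzp xubtk dklt ylb
Hunk 6: at line 1 remove [zvzp,xubtk] add [kpo] -> 5 lines: hmea zvcvo kpo dklt ylb
Final line count: 5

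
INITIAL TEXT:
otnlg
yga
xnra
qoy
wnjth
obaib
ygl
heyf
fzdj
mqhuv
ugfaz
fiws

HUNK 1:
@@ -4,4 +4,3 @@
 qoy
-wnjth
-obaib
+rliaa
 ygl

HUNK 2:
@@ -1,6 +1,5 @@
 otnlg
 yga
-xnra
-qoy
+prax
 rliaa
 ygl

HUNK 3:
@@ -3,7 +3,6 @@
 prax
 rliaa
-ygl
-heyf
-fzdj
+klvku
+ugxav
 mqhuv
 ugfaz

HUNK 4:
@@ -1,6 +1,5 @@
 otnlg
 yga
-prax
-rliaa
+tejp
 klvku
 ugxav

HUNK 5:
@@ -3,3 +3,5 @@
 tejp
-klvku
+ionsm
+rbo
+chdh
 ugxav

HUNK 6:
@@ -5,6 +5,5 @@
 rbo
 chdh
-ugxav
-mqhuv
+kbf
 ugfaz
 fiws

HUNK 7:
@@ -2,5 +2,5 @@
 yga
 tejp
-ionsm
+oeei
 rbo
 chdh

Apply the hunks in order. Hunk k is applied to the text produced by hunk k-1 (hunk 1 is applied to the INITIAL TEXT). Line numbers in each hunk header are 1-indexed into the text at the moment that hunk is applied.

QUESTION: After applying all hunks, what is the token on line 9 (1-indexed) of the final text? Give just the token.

Hunk 1: at line 4 remove [wnjth,obaib] add [rliaa] -> 11 lines: otnlg yga xnra qoy rliaa ygl heyf fzdj mqhuv ugfaz fiws
Hunk 2: at line 1 remove [xnra,qoy] add [prax] -> 10 lines: otnlg yga prax rliaa ygl heyf fzdj mqhuv ugfaz fiws
Hunk 3: at line 3 remove [ygl,heyf,fzdj] add [klvku,ugxav] -> 9 lines: otnlg yga prax rliaa klvku ugxav mqhuv ugfaz fiws
Hunk 4: at line 1 remove [prax,rliaa] add [tejp] -> 8 lines: otnlg yga tejp klvku ugxav mqhuv ugfaz fiws
Hunk 5: at line 3 remove [klvku] add [ionsm,rbo,chdh] -> 10 lines: otnlg yga tejp ionsm rbo chdh ugxav mqhuv ugfaz fiws
Hunk 6: at line 5 remove [ugxav,mqhuv] add [kbf] -> 9 lines: otnlg yga tejp ionsm rbo chdh kbf ugfaz fiws
Hunk 7: at line 2 remove [ionsm] add [oeei] -> 9 lines: otnlg yga tejp oeei rbo chdh kbf ugfaz fiws
Final line 9: fiws

Answer: fiws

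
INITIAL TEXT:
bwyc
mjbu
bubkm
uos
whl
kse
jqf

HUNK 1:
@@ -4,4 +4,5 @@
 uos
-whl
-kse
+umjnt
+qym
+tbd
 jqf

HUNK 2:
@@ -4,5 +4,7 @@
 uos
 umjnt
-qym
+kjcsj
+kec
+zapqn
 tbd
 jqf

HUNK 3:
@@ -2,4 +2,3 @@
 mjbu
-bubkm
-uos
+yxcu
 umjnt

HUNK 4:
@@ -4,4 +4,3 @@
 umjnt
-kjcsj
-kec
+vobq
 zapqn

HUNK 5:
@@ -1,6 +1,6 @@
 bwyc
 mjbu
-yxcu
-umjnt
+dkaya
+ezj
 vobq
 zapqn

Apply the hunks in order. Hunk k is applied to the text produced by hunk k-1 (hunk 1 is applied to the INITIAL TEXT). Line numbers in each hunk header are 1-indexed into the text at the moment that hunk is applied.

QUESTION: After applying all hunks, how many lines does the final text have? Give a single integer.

Hunk 1: at line 4 remove [whl,kse] add [umjnt,qym,tbd] -> 8 lines: bwyc mjbu bubkm uos umjnt qym tbd jqf
Hunk 2: at line 4 remove [qym] add [kjcsj,kec,zapqn] -> 10 lines: bwyc mjbu bubkm uos umjnt kjcsj kec zapqn tbd jqf
Hunk 3: at line 2 remove [bubkm,uos] add [yxcu] -> 9 lines: bwyc mjbu yxcu umjnt kjcsj kec zapqn tbd jqf
Hunk 4: at line 4 remove [kjcsj,kec] add [vobq] -> 8 lines: bwyc mjbu yxcu umjnt vobq zapqn tbd jqf
Hunk 5: at line 1 remove [yxcu,umjnt] add [dkaya,ezj] -> 8 lines: bwyc mjbu dkaya ezj vobq zapqn tbd jqf
Final line count: 8

Answer: 8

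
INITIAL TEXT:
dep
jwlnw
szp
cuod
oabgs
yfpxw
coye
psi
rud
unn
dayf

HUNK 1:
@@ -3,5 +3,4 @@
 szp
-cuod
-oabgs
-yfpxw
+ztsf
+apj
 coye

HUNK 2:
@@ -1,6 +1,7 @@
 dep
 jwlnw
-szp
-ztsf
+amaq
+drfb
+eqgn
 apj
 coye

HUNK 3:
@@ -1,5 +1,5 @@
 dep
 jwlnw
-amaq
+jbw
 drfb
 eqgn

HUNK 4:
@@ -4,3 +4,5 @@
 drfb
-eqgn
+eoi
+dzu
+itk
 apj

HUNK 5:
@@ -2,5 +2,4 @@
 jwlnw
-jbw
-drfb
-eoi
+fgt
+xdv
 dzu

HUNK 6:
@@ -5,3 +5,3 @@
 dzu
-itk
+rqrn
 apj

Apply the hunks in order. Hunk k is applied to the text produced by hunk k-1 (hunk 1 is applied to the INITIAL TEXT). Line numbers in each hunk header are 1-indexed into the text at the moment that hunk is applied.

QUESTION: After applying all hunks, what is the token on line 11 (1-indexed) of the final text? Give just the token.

Answer: unn

Derivation:
Hunk 1: at line 3 remove [cuod,oabgs,yfpxw] add [ztsf,apj] -> 10 lines: dep jwlnw szp ztsf apj coye psi rud unn dayf
Hunk 2: at line 1 remove [szp,ztsf] add [amaq,drfb,eqgn] -> 11 lines: dep jwlnw amaq drfb eqgn apj coye psi rud unn dayf
Hunk 3: at line 1 remove [amaq] add [jbw] -> 11 lines: dep jwlnw jbw drfb eqgn apj coye psi rud unn dayf
Hunk 4: at line 4 remove [eqgn] add [eoi,dzu,itk] -> 13 lines: dep jwlnw jbw drfb eoi dzu itk apj coye psi rud unn dayf
Hunk 5: at line 2 remove [jbw,drfb,eoi] add [fgt,xdv] -> 12 lines: dep jwlnw fgt xdv dzu itk apj coye psi rud unn dayf
Hunk 6: at line 5 remove [itk] add [rqrn] -> 12 lines: dep jwlnw fgt xdv dzu rqrn apj coye psi rud unn dayf
Final line 11: unn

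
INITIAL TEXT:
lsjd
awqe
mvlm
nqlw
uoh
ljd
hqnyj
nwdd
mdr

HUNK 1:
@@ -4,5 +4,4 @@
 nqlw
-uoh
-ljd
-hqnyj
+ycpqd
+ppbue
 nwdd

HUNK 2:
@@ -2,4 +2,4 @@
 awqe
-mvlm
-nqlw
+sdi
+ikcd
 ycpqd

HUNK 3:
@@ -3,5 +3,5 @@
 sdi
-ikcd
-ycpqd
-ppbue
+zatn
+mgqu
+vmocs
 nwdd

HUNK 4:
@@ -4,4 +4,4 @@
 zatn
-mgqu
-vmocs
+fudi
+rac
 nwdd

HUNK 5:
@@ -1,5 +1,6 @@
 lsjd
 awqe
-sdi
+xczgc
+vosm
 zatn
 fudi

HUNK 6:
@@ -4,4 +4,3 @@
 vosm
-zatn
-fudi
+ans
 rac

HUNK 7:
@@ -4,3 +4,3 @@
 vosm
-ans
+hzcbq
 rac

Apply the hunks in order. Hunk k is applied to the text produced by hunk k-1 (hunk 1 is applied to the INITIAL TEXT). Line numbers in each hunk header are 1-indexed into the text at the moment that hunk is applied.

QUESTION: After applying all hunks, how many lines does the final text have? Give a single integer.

Answer: 8

Derivation:
Hunk 1: at line 4 remove [uoh,ljd,hqnyj] add [ycpqd,ppbue] -> 8 lines: lsjd awqe mvlm nqlw ycpqd ppbue nwdd mdr
Hunk 2: at line 2 remove [mvlm,nqlw] add [sdi,ikcd] -> 8 lines: lsjd awqe sdi ikcd ycpqd ppbue nwdd mdr
Hunk 3: at line 3 remove [ikcd,ycpqd,ppbue] add [zatn,mgqu,vmocs] -> 8 lines: lsjd awqe sdi zatn mgqu vmocs nwdd mdr
Hunk 4: at line 4 remove [mgqu,vmocs] add [fudi,rac] -> 8 lines: lsjd awqe sdi zatn fudi rac nwdd mdr
Hunk 5: at line 1 remove [sdi] add [xczgc,vosm] -> 9 lines: lsjd awqe xczgc vosm zatn fudi rac nwdd mdr
Hunk 6: at line 4 remove [zatn,fudi] add [ans] -> 8 lines: lsjd awqe xczgc vosm ans rac nwdd mdr
Hunk 7: at line 4 remove [ans] add [hzcbq] -> 8 lines: lsjd awqe xczgc vosm hzcbq rac nwdd mdr
Final line count: 8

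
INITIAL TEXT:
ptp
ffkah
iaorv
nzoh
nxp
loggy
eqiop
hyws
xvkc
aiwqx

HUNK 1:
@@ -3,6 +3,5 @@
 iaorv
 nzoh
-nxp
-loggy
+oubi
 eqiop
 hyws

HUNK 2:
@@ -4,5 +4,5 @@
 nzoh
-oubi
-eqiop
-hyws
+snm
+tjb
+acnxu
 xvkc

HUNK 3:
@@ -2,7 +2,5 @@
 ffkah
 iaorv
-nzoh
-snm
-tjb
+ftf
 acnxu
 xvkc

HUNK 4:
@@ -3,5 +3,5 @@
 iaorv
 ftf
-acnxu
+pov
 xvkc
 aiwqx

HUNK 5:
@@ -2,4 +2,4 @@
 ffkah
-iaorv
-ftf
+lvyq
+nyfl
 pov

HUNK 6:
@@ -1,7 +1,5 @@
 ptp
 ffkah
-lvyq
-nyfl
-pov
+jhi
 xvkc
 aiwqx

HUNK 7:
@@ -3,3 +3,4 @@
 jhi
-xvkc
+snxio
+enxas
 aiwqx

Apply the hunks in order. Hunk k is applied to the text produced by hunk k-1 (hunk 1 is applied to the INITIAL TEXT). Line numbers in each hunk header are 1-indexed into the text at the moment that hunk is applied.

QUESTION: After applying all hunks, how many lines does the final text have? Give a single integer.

Hunk 1: at line 3 remove [nxp,loggy] add [oubi] -> 9 lines: ptp ffkah iaorv nzoh oubi eqiop hyws xvkc aiwqx
Hunk 2: at line 4 remove [oubi,eqiop,hyws] add [snm,tjb,acnxu] -> 9 lines: ptp ffkah iaorv nzoh snm tjb acnxu xvkc aiwqx
Hunk 3: at line 2 remove [nzoh,snm,tjb] add [ftf] -> 7 lines: ptp ffkah iaorv ftf acnxu xvkc aiwqx
Hunk 4: at line 3 remove [acnxu] add [pov] -> 7 lines: ptp ffkah iaorv ftf pov xvkc aiwqx
Hunk 5: at line 2 remove [iaorv,ftf] add [lvyq,nyfl] -> 7 lines: ptp ffkah lvyq nyfl pov xvkc aiwqx
Hunk 6: at line 1 remove [lvyq,nyfl,pov] add [jhi] -> 5 lines: ptp ffkah jhi xvkc aiwqx
Hunk 7: at line 3 remove [xvkc] add [snxio,enxas] -> 6 lines: ptp ffkah jhi snxio enxas aiwqx
Final line count: 6

Answer: 6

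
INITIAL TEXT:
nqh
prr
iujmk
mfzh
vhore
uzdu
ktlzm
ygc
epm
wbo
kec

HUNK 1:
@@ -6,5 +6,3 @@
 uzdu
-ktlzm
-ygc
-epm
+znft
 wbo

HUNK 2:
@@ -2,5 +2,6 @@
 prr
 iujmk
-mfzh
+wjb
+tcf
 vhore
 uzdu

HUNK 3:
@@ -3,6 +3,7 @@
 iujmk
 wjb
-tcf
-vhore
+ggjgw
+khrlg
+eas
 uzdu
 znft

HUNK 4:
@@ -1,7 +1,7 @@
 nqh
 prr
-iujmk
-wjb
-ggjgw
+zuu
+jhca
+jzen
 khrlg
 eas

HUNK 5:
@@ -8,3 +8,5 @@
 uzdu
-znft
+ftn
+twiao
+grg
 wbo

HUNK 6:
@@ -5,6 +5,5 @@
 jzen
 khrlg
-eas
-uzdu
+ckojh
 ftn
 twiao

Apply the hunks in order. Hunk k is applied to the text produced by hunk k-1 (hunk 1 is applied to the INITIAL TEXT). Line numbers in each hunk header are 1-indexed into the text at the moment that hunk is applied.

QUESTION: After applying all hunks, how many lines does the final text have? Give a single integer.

Hunk 1: at line 6 remove [ktlzm,ygc,epm] add [znft] -> 9 lines: nqh prr iujmk mfzh vhore uzdu znft wbo kec
Hunk 2: at line 2 remove [mfzh] add [wjb,tcf] -> 10 lines: nqh prr iujmk wjb tcf vhore uzdu znft wbo kec
Hunk 3: at line 3 remove [tcf,vhore] add [ggjgw,khrlg,eas] -> 11 lines: nqh prr iujmk wjb ggjgw khrlg eas uzdu znft wbo kec
Hunk 4: at line 1 remove [iujmk,wjb,ggjgw] add [zuu,jhca,jzen] -> 11 lines: nqh prr zuu jhca jzen khrlg eas uzdu znft wbo kec
Hunk 5: at line 8 remove [znft] add [ftn,twiao,grg] -> 13 lines: nqh prr zuu jhca jzen khrlg eas uzdu ftn twiao grg wbo kec
Hunk 6: at line 5 remove [eas,uzdu] add [ckojh] -> 12 lines: nqh prr zuu jhca jzen khrlg ckojh ftn twiao grg wbo kec
Final line count: 12

Answer: 12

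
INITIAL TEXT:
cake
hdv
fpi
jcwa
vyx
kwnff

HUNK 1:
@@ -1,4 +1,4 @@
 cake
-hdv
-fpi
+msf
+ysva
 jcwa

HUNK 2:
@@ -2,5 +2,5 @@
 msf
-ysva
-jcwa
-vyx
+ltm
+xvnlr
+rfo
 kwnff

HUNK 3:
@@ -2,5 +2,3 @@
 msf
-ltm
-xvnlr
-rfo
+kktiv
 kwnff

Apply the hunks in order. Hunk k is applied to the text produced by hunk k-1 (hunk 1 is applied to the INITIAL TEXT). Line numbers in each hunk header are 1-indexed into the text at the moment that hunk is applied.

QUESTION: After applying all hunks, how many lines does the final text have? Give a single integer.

Hunk 1: at line 1 remove [hdv,fpi] add [msf,ysva] -> 6 lines: cake msf ysva jcwa vyx kwnff
Hunk 2: at line 2 remove [ysva,jcwa,vyx] add [ltm,xvnlr,rfo] -> 6 lines: cake msf ltm xvnlr rfo kwnff
Hunk 3: at line 2 remove [ltm,xvnlr,rfo] add [kktiv] -> 4 lines: cake msf kktiv kwnff
Final line count: 4

Answer: 4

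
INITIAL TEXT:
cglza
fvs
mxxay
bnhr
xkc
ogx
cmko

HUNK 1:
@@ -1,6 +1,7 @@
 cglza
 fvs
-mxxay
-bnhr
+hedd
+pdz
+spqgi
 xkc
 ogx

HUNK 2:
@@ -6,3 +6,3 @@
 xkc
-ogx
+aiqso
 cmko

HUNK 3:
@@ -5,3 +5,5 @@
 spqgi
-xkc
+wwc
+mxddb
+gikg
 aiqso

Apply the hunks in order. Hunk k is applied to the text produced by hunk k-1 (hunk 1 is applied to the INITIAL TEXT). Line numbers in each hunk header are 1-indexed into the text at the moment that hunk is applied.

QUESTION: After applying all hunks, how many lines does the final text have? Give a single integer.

Hunk 1: at line 1 remove [mxxay,bnhr] add [hedd,pdz,spqgi] -> 8 lines: cglza fvs hedd pdz spqgi xkc ogx cmko
Hunk 2: at line 6 remove [ogx] add [aiqso] -> 8 lines: cglza fvs hedd pdz spqgi xkc aiqso cmko
Hunk 3: at line 5 remove [xkc] add [wwc,mxddb,gikg] -> 10 lines: cglza fvs hedd pdz spqgi wwc mxddb gikg aiqso cmko
Final line count: 10

Answer: 10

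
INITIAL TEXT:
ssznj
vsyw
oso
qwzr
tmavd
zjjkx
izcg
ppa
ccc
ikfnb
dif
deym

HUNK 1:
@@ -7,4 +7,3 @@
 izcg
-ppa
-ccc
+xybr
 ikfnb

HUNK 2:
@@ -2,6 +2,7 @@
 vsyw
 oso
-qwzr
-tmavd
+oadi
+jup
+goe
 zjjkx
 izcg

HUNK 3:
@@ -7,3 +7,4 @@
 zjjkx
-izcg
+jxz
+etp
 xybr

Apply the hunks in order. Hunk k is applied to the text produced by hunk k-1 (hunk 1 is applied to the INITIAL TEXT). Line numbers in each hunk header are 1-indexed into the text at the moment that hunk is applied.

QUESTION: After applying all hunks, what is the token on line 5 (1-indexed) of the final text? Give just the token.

Answer: jup

Derivation:
Hunk 1: at line 7 remove [ppa,ccc] add [xybr] -> 11 lines: ssznj vsyw oso qwzr tmavd zjjkx izcg xybr ikfnb dif deym
Hunk 2: at line 2 remove [qwzr,tmavd] add [oadi,jup,goe] -> 12 lines: ssznj vsyw oso oadi jup goe zjjkx izcg xybr ikfnb dif deym
Hunk 3: at line 7 remove [izcg] add [jxz,etp] -> 13 lines: ssznj vsyw oso oadi jup goe zjjkx jxz etp xybr ikfnb dif deym
Final line 5: jup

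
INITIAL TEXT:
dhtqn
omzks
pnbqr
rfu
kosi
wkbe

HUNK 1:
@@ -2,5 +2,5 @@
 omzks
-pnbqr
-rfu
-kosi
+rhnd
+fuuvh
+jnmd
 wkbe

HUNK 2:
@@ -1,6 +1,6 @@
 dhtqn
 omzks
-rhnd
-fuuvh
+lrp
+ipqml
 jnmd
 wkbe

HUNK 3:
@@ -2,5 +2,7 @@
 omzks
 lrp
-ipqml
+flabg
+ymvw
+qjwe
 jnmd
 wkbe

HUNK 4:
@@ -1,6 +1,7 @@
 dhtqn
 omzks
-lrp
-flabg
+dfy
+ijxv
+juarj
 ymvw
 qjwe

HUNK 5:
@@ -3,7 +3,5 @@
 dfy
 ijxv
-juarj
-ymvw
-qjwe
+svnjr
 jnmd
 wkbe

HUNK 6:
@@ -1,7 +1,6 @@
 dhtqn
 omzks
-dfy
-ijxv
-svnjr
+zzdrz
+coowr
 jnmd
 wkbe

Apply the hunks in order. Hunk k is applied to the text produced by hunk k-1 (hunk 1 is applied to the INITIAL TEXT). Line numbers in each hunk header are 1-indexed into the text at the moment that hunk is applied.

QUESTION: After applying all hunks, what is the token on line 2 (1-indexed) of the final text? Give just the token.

Hunk 1: at line 2 remove [pnbqr,rfu,kosi] add [rhnd,fuuvh,jnmd] -> 6 lines: dhtqn omzks rhnd fuuvh jnmd wkbe
Hunk 2: at line 1 remove [rhnd,fuuvh] add [lrp,ipqml] -> 6 lines: dhtqn omzks lrp ipqml jnmd wkbe
Hunk 3: at line 2 remove [ipqml] add [flabg,ymvw,qjwe] -> 8 lines: dhtqn omzks lrp flabg ymvw qjwe jnmd wkbe
Hunk 4: at line 1 remove [lrp,flabg] add [dfy,ijxv,juarj] -> 9 lines: dhtqn omzks dfy ijxv juarj ymvw qjwe jnmd wkbe
Hunk 5: at line 3 remove [juarj,ymvw,qjwe] add [svnjr] -> 7 lines: dhtqn omzks dfy ijxv svnjr jnmd wkbe
Hunk 6: at line 1 remove [dfy,ijxv,svnjr] add [zzdrz,coowr] -> 6 lines: dhtqn omzks zzdrz coowr jnmd wkbe
Final line 2: omzks

Answer: omzks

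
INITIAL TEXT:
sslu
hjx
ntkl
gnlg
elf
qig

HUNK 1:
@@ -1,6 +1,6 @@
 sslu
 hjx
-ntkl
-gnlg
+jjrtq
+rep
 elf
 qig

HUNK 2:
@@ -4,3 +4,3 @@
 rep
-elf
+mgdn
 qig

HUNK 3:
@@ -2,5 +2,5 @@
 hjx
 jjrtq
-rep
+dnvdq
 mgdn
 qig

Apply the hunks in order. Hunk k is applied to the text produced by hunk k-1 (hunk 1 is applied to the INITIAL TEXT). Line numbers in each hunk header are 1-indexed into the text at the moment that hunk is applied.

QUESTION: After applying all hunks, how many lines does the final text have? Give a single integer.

Answer: 6

Derivation:
Hunk 1: at line 1 remove [ntkl,gnlg] add [jjrtq,rep] -> 6 lines: sslu hjx jjrtq rep elf qig
Hunk 2: at line 4 remove [elf] add [mgdn] -> 6 lines: sslu hjx jjrtq rep mgdn qig
Hunk 3: at line 2 remove [rep] add [dnvdq] -> 6 lines: sslu hjx jjrtq dnvdq mgdn qig
Final line count: 6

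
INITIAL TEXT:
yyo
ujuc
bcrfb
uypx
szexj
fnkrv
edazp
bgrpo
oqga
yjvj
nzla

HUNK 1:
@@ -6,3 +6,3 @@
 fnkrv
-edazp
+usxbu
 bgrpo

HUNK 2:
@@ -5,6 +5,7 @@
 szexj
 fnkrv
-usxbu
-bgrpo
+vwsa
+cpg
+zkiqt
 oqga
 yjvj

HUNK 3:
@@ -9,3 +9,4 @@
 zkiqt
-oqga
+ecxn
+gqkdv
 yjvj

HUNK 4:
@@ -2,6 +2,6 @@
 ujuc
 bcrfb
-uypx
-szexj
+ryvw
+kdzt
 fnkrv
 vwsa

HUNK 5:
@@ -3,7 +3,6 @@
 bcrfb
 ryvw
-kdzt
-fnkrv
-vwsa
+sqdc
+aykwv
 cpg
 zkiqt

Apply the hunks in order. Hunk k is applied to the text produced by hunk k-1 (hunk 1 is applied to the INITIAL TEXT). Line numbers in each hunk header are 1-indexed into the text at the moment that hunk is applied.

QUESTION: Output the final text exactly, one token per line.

Hunk 1: at line 6 remove [edazp] add [usxbu] -> 11 lines: yyo ujuc bcrfb uypx szexj fnkrv usxbu bgrpo oqga yjvj nzla
Hunk 2: at line 5 remove [usxbu,bgrpo] add [vwsa,cpg,zkiqt] -> 12 lines: yyo ujuc bcrfb uypx szexj fnkrv vwsa cpg zkiqt oqga yjvj nzla
Hunk 3: at line 9 remove [oqga] add [ecxn,gqkdv] -> 13 lines: yyo ujuc bcrfb uypx szexj fnkrv vwsa cpg zkiqt ecxn gqkdv yjvj nzla
Hunk 4: at line 2 remove [uypx,szexj] add [ryvw,kdzt] -> 13 lines: yyo ujuc bcrfb ryvw kdzt fnkrv vwsa cpg zkiqt ecxn gqkdv yjvj nzla
Hunk 5: at line 3 remove [kdzt,fnkrv,vwsa] add [sqdc,aykwv] -> 12 lines: yyo ujuc bcrfb ryvw sqdc aykwv cpg zkiqt ecxn gqkdv yjvj nzla

Answer: yyo
ujuc
bcrfb
ryvw
sqdc
aykwv
cpg
zkiqt
ecxn
gqkdv
yjvj
nzla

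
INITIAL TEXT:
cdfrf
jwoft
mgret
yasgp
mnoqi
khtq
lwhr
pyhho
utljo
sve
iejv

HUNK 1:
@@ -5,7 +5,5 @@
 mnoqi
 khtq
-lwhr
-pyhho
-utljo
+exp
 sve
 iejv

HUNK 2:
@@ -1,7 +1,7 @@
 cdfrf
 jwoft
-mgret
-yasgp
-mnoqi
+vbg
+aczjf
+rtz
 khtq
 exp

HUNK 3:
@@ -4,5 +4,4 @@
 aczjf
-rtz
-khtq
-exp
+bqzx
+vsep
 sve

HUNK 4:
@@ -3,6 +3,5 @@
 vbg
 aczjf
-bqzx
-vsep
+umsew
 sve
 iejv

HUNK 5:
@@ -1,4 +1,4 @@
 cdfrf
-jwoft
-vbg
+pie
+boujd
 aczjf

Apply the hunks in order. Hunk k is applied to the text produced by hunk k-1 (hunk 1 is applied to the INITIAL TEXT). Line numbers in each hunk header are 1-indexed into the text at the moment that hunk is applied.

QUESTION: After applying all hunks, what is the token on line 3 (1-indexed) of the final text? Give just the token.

Hunk 1: at line 5 remove [lwhr,pyhho,utljo] add [exp] -> 9 lines: cdfrf jwoft mgret yasgp mnoqi khtq exp sve iejv
Hunk 2: at line 1 remove [mgret,yasgp,mnoqi] add [vbg,aczjf,rtz] -> 9 lines: cdfrf jwoft vbg aczjf rtz khtq exp sve iejv
Hunk 3: at line 4 remove [rtz,khtq,exp] add [bqzx,vsep] -> 8 lines: cdfrf jwoft vbg aczjf bqzx vsep sve iejv
Hunk 4: at line 3 remove [bqzx,vsep] add [umsew] -> 7 lines: cdfrf jwoft vbg aczjf umsew sve iejv
Hunk 5: at line 1 remove [jwoft,vbg] add [pie,boujd] -> 7 lines: cdfrf pie boujd aczjf umsew sve iejv
Final line 3: boujd

Answer: boujd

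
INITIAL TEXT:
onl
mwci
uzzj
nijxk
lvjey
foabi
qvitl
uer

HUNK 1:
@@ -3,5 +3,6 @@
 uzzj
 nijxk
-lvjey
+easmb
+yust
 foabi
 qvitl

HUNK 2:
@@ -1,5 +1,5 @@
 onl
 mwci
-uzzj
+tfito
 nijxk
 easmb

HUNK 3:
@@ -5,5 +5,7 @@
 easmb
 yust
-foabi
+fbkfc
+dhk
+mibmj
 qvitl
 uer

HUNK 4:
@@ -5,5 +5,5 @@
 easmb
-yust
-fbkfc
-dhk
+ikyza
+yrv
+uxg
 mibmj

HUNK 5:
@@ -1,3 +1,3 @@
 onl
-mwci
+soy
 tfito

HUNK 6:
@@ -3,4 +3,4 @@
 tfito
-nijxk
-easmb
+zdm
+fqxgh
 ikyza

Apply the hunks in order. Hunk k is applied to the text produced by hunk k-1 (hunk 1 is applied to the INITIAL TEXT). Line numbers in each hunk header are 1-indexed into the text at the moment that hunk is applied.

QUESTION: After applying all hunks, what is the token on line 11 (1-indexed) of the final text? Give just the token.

Hunk 1: at line 3 remove [lvjey] add [easmb,yust] -> 9 lines: onl mwci uzzj nijxk easmb yust foabi qvitl uer
Hunk 2: at line 1 remove [uzzj] add [tfito] -> 9 lines: onl mwci tfito nijxk easmb yust foabi qvitl uer
Hunk 3: at line 5 remove [foabi] add [fbkfc,dhk,mibmj] -> 11 lines: onl mwci tfito nijxk easmb yust fbkfc dhk mibmj qvitl uer
Hunk 4: at line 5 remove [yust,fbkfc,dhk] add [ikyza,yrv,uxg] -> 11 lines: onl mwci tfito nijxk easmb ikyza yrv uxg mibmj qvitl uer
Hunk 5: at line 1 remove [mwci] add [soy] -> 11 lines: onl soy tfito nijxk easmb ikyza yrv uxg mibmj qvitl uer
Hunk 6: at line 3 remove [nijxk,easmb] add [zdm,fqxgh] -> 11 lines: onl soy tfito zdm fqxgh ikyza yrv uxg mibmj qvitl uer
Final line 11: uer

Answer: uer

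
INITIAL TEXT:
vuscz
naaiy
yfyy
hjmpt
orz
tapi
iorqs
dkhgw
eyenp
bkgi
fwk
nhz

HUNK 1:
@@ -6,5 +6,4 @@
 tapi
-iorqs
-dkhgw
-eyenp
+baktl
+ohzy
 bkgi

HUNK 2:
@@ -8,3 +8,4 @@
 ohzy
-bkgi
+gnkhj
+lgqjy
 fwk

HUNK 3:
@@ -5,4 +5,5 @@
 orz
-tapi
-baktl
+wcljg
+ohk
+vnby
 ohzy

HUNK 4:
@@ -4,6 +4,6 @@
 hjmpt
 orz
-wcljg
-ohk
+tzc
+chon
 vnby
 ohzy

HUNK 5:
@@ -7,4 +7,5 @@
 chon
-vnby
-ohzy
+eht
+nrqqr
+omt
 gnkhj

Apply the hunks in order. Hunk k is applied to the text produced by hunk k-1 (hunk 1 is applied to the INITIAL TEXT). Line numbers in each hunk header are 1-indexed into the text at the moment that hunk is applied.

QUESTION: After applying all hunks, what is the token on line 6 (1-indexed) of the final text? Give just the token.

Hunk 1: at line 6 remove [iorqs,dkhgw,eyenp] add [baktl,ohzy] -> 11 lines: vuscz naaiy yfyy hjmpt orz tapi baktl ohzy bkgi fwk nhz
Hunk 2: at line 8 remove [bkgi] add [gnkhj,lgqjy] -> 12 lines: vuscz naaiy yfyy hjmpt orz tapi baktl ohzy gnkhj lgqjy fwk nhz
Hunk 3: at line 5 remove [tapi,baktl] add [wcljg,ohk,vnby] -> 13 lines: vuscz naaiy yfyy hjmpt orz wcljg ohk vnby ohzy gnkhj lgqjy fwk nhz
Hunk 4: at line 4 remove [wcljg,ohk] add [tzc,chon] -> 13 lines: vuscz naaiy yfyy hjmpt orz tzc chon vnby ohzy gnkhj lgqjy fwk nhz
Hunk 5: at line 7 remove [vnby,ohzy] add [eht,nrqqr,omt] -> 14 lines: vuscz naaiy yfyy hjmpt orz tzc chon eht nrqqr omt gnkhj lgqjy fwk nhz
Final line 6: tzc

Answer: tzc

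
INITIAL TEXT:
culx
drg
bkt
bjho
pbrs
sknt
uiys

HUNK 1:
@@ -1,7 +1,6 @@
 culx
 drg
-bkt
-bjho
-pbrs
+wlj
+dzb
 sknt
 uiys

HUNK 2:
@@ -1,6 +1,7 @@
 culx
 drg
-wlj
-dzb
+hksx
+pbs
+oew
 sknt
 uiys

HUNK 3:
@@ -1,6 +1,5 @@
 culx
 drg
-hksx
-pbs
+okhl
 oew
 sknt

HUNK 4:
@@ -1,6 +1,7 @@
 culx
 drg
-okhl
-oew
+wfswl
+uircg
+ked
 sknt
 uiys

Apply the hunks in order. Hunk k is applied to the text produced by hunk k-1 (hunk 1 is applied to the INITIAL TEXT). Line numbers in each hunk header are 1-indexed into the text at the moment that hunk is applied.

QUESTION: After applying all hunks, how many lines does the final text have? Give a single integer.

Answer: 7

Derivation:
Hunk 1: at line 1 remove [bkt,bjho,pbrs] add [wlj,dzb] -> 6 lines: culx drg wlj dzb sknt uiys
Hunk 2: at line 1 remove [wlj,dzb] add [hksx,pbs,oew] -> 7 lines: culx drg hksx pbs oew sknt uiys
Hunk 3: at line 1 remove [hksx,pbs] add [okhl] -> 6 lines: culx drg okhl oew sknt uiys
Hunk 4: at line 1 remove [okhl,oew] add [wfswl,uircg,ked] -> 7 lines: culx drg wfswl uircg ked sknt uiys
Final line count: 7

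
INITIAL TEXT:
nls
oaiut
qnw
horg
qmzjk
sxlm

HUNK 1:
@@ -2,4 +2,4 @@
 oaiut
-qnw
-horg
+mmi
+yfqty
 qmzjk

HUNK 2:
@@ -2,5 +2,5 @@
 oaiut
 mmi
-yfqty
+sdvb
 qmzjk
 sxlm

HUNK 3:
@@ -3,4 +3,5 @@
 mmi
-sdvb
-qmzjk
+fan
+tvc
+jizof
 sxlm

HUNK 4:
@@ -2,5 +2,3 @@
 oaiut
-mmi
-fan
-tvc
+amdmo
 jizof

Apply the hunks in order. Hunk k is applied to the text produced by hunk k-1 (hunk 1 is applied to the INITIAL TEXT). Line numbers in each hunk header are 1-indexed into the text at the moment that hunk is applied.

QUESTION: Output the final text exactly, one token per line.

Answer: nls
oaiut
amdmo
jizof
sxlm

Derivation:
Hunk 1: at line 2 remove [qnw,horg] add [mmi,yfqty] -> 6 lines: nls oaiut mmi yfqty qmzjk sxlm
Hunk 2: at line 2 remove [yfqty] add [sdvb] -> 6 lines: nls oaiut mmi sdvb qmzjk sxlm
Hunk 3: at line 3 remove [sdvb,qmzjk] add [fan,tvc,jizof] -> 7 lines: nls oaiut mmi fan tvc jizof sxlm
Hunk 4: at line 2 remove [mmi,fan,tvc] add [amdmo] -> 5 lines: nls oaiut amdmo jizof sxlm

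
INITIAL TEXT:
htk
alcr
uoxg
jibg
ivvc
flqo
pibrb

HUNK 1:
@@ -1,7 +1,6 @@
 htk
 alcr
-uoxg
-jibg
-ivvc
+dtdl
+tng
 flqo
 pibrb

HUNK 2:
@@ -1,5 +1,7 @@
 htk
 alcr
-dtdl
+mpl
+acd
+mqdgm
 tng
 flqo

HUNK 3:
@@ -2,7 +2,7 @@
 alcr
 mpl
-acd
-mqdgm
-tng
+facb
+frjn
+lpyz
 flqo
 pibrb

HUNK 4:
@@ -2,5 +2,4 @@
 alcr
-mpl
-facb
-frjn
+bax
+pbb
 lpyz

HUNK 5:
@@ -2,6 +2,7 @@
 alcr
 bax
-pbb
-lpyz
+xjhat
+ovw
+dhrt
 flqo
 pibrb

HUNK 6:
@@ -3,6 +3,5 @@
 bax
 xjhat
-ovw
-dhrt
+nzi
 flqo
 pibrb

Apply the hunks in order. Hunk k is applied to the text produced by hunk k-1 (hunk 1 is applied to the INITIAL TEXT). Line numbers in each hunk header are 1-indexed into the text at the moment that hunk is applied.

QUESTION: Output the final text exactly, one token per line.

Answer: htk
alcr
bax
xjhat
nzi
flqo
pibrb

Derivation:
Hunk 1: at line 1 remove [uoxg,jibg,ivvc] add [dtdl,tng] -> 6 lines: htk alcr dtdl tng flqo pibrb
Hunk 2: at line 1 remove [dtdl] add [mpl,acd,mqdgm] -> 8 lines: htk alcr mpl acd mqdgm tng flqo pibrb
Hunk 3: at line 2 remove [acd,mqdgm,tng] add [facb,frjn,lpyz] -> 8 lines: htk alcr mpl facb frjn lpyz flqo pibrb
Hunk 4: at line 2 remove [mpl,facb,frjn] add [bax,pbb] -> 7 lines: htk alcr bax pbb lpyz flqo pibrb
Hunk 5: at line 2 remove [pbb,lpyz] add [xjhat,ovw,dhrt] -> 8 lines: htk alcr bax xjhat ovw dhrt flqo pibrb
Hunk 6: at line 3 remove [ovw,dhrt] add [nzi] -> 7 lines: htk alcr bax xjhat nzi flqo pibrb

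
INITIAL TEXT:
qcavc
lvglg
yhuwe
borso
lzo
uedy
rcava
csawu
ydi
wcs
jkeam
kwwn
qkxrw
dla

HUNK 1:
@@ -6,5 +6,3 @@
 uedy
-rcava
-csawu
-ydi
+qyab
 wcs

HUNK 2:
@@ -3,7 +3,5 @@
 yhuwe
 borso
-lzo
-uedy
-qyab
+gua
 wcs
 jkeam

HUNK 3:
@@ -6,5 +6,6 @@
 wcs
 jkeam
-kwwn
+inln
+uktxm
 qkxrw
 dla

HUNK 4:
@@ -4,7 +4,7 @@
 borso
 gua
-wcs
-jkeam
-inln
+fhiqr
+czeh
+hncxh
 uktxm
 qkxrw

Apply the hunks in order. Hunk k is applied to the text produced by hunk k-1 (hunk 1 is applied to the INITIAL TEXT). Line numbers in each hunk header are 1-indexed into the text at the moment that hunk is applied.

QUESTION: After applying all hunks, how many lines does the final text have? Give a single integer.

Answer: 11

Derivation:
Hunk 1: at line 6 remove [rcava,csawu,ydi] add [qyab] -> 12 lines: qcavc lvglg yhuwe borso lzo uedy qyab wcs jkeam kwwn qkxrw dla
Hunk 2: at line 3 remove [lzo,uedy,qyab] add [gua] -> 10 lines: qcavc lvglg yhuwe borso gua wcs jkeam kwwn qkxrw dla
Hunk 3: at line 6 remove [kwwn] add [inln,uktxm] -> 11 lines: qcavc lvglg yhuwe borso gua wcs jkeam inln uktxm qkxrw dla
Hunk 4: at line 4 remove [wcs,jkeam,inln] add [fhiqr,czeh,hncxh] -> 11 lines: qcavc lvglg yhuwe borso gua fhiqr czeh hncxh uktxm qkxrw dla
Final line count: 11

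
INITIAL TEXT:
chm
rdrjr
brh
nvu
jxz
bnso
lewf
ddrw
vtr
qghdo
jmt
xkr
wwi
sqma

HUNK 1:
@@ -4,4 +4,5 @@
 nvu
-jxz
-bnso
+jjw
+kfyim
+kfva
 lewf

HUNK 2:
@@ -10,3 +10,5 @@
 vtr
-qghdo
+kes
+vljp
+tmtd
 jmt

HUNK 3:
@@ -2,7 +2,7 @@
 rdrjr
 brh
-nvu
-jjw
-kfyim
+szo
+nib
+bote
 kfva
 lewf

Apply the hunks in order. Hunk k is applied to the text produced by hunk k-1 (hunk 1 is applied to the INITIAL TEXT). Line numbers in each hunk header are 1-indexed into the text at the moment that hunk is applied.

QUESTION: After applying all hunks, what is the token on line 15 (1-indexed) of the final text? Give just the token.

Answer: xkr

Derivation:
Hunk 1: at line 4 remove [jxz,bnso] add [jjw,kfyim,kfva] -> 15 lines: chm rdrjr brh nvu jjw kfyim kfva lewf ddrw vtr qghdo jmt xkr wwi sqma
Hunk 2: at line 10 remove [qghdo] add [kes,vljp,tmtd] -> 17 lines: chm rdrjr brh nvu jjw kfyim kfva lewf ddrw vtr kes vljp tmtd jmt xkr wwi sqma
Hunk 3: at line 2 remove [nvu,jjw,kfyim] add [szo,nib,bote] -> 17 lines: chm rdrjr brh szo nib bote kfva lewf ddrw vtr kes vljp tmtd jmt xkr wwi sqma
Final line 15: xkr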